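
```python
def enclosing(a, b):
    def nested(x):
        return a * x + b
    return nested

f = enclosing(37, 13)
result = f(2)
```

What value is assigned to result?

Step 1: enclosing(37, 13) captures a = 37, b = 13.
Step 2: f(2) computes 37 * 2 + 13 = 87.
Step 3: result = 87

The answer is 87.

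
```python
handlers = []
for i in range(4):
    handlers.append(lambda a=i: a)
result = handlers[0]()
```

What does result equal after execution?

Step 1: Default argument a=i captures i's value at each iteration.
Step 2: handlers[0] captured a = 0 when i was 0.
Step 3: result = 0

The answer is 0.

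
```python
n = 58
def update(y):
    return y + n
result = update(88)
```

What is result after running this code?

Step 1: n = 58 is defined globally.
Step 2: update(88) uses parameter y = 88 and looks up n from global scope = 58.
Step 3: result = 88 + 58 = 146

The answer is 146.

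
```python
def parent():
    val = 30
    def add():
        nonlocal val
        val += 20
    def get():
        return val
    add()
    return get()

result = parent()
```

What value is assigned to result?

Step 1: val = 30. add() modifies it via nonlocal, get() reads it.
Step 2: add() makes val = 30 + 20 = 50.
Step 3: get() returns 50. result = 50

The answer is 50.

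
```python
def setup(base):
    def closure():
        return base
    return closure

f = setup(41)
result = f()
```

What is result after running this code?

Step 1: setup(41) creates closure capturing base = 41.
Step 2: f() returns the captured base = 41.
Step 3: result = 41

The answer is 41.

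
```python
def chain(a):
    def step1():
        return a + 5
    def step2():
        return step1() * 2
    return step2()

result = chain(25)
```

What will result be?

Step 1: chain(25) captures a = 25.
Step 2: step2() calls step1() which returns 25 + 5 = 30.
Step 3: step2() returns 30 * 2 = 60

The answer is 60.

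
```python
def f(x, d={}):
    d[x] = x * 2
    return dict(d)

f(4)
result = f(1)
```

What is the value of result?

Step 1: Mutable default dict is shared across calls.
Step 2: First call adds 4: 8. Second call adds 1: 2.
Step 3: result = {4: 8, 1: 2}

The answer is {4: 8, 1: 2}.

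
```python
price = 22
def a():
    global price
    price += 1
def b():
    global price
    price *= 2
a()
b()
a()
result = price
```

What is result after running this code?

Step 1: price = 22.
Step 2: a(): price = 22 + 1 = 23.
Step 3: b(): price = 23 * 2 = 46.
Step 4: a(): price = 46 + 1 = 47

The answer is 47.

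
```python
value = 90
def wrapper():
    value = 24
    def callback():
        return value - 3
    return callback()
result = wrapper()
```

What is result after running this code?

Step 1: wrapper() shadows global value with value = 24.
Step 2: callback() finds value = 24 in enclosing scope, computes 24 - 3 = 21.
Step 3: result = 21

The answer is 21.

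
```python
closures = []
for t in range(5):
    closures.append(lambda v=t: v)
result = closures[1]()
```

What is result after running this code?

Step 1: Default argument v=t captures t's value at each iteration.
Step 2: closures[1] captured v = 1 when t was 1.
Step 3: result = 1

The answer is 1.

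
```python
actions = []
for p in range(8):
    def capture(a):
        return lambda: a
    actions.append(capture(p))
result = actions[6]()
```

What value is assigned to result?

Step 1: capture(p) creates a new scope capturing a = p at call time.
Step 2: actions[6] = capture(6), so its lambda captures a = 6.
Step 3: result = 6 (closure factory fixes late binding)

The answer is 6.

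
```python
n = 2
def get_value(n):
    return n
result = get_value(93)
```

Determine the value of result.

Step 1: Global n = 2.
Step 2: get_value(93) takes parameter n = 93, which shadows the global.
Step 3: result = 93

The answer is 93.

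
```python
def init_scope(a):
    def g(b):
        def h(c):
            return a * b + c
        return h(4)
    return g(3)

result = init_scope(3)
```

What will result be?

Step 1: a = 3, b = 3, c = 4.
Step 2: h() computes a * b + c = 3 * 3 + 4 = 13.
Step 3: result = 13

The answer is 13.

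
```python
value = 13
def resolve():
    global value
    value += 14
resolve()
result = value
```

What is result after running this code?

Step 1: value = 13 globally.
Step 2: resolve() modifies global value: value += 14 = 27.
Step 3: result = 27

The answer is 27.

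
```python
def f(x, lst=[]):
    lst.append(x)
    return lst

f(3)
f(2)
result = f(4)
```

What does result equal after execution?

Step 1: Mutable default argument gotcha! The list [] is created once.
Step 2: Each call appends to the SAME list: [3], [3, 2], [3, 2, 4].
Step 3: result = [3, 2, 4]

The answer is [3, 2, 4].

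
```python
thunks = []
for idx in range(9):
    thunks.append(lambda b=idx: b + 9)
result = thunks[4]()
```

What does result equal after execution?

Step 1: Default argument b=idx captures idx's value at definition time.
Step 2: thunks[4] was defined when idx = 4, so b defaults to 4.
Step 3: result = 4 + 9 = 13 (default arg fixes the late binding issue)

The answer is 13.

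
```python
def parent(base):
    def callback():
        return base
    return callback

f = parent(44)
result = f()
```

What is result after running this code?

Step 1: parent(44) creates closure capturing base = 44.
Step 2: f() returns the captured base = 44.
Step 3: result = 44

The answer is 44.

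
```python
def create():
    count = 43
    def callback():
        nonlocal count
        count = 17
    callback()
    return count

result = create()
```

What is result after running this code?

Step 1: create() sets count = 43.
Step 2: callback() uses nonlocal to reassign count = 17.
Step 3: result = 17

The answer is 17.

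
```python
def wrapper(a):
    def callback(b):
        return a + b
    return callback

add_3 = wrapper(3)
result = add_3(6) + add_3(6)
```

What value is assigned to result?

Step 1: add_3 captures a = 3.
Step 2: add_3(6) = 3 + 6 = 9, called twice.
Step 3: result = 9 + 9 = 18

The answer is 18.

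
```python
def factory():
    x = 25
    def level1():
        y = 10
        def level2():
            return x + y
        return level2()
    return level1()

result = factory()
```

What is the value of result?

Step 1: x = 25 in factory. y = 10 in level1.
Step 2: level2() reads x = 25 and y = 10 from enclosing scopes.
Step 3: result = 25 + 10 = 35

The answer is 35.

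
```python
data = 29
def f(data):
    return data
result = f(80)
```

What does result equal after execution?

Step 1: Global data = 29.
Step 2: f(80) takes parameter data = 80, which shadows the global.
Step 3: result = 80

The answer is 80.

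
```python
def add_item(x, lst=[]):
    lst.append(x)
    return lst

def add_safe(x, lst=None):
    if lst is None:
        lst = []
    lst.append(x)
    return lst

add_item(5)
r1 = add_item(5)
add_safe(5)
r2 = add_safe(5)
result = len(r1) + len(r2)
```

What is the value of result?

Step 1: add_item shares mutable default: after 2 calls, lst = [5, 5], len = 2.
Step 2: add_safe creates fresh list each time: r2 = [5], len = 1.
Step 3: result = 2 + 1 = 3

The answer is 3.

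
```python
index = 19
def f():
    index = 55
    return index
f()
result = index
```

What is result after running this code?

Step 1: Global index = 19.
Step 2: f() creates local index = 55 (shadow, not modification).
Step 3: After f() returns, global index is unchanged. result = 19

The answer is 19.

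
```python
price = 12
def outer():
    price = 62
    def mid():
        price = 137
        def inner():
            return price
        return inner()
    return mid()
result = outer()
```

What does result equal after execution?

Step 1: Three levels of shadowing: global 12, outer 62, mid 137.
Step 2: inner() finds price = 137 in enclosing mid() scope.
Step 3: result = 137

The answer is 137.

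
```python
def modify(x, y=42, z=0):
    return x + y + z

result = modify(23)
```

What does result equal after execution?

Step 1: modify(23) uses defaults y = 42, z = 0.
Step 2: Returns 23 + 42 + 0 = 65.
Step 3: result = 65

The answer is 65.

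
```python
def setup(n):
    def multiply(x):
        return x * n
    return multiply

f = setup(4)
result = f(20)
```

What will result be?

Step 1: setup(4) returns multiply closure with n = 4.
Step 2: f(20) computes 20 * 4 = 80.
Step 3: result = 80

The answer is 80.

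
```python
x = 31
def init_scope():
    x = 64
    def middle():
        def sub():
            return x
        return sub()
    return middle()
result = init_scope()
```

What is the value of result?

Step 1: init_scope() defines x = 64. middle() and sub() have no local x.
Step 2: sub() checks local (none), enclosing middle() (none), enclosing init_scope() and finds x = 64.
Step 3: result = 64

The answer is 64.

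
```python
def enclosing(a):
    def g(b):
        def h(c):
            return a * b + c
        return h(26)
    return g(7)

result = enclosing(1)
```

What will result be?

Step 1: a = 1, b = 7, c = 26.
Step 2: h() computes a * b + c = 1 * 7 + 26 = 33.
Step 3: result = 33

The answer is 33.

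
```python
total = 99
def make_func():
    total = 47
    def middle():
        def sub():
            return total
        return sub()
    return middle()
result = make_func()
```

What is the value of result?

Step 1: make_func() defines total = 47. middle() and sub() have no local total.
Step 2: sub() checks local (none), enclosing middle() (none), enclosing make_func() and finds total = 47.
Step 3: result = 47

The answer is 47.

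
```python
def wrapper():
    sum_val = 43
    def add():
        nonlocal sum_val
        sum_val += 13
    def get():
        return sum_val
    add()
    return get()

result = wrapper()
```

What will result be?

Step 1: sum_val = 43. add() modifies it via nonlocal, get() reads it.
Step 2: add() makes sum_val = 43 + 13 = 56.
Step 3: get() returns 56. result = 56

The answer is 56.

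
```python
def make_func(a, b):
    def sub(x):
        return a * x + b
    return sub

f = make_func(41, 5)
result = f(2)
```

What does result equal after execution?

Step 1: make_func(41, 5) captures a = 41, b = 5.
Step 2: f(2) computes 41 * 2 + 5 = 87.
Step 3: result = 87

The answer is 87.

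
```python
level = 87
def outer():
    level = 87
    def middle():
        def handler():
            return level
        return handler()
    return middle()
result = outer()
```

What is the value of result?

Step 1: outer() defines level = 87. middle() and handler() have no local level.
Step 2: handler() checks local (none), enclosing middle() (none), enclosing outer() and finds level = 87.
Step 3: result = 87

The answer is 87.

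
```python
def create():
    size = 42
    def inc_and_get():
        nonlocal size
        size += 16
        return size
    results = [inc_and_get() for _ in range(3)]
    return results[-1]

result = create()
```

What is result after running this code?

Step 1: size = 42.
Step 2: Three calls to inc_and_get(), each adding 16.
Step 3: Last value = 42 + 16 * 3 = 90

The answer is 90.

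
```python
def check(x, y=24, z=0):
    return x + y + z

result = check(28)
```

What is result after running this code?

Step 1: check(28) uses defaults y = 24, z = 0.
Step 2: Returns 28 + 24 + 0 = 52.
Step 3: result = 52

The answer is 52.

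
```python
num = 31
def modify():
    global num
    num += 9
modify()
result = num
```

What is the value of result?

Step 1: num = 31 globally.
Step 2: modify() modifies global num: num += 9 = 40.
Step 3: result = 40

The answer is 40.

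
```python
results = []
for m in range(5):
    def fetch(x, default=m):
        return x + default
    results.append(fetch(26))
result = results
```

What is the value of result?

Step 1: Default argument default=m is evaluated at function definition time.
Step 2: Each iteration creates fetch with default = current m value.
Step 3: fetch(26) returns 26 + default. results = [26, 27, 28, 29, 30]

The answer is [26, 27, 28, 29, 30].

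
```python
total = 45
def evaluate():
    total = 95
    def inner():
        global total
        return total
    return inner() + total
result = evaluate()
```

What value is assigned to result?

Step 1: Global total = 45. evaluate() shadows with local total = 95.
Step 2: inner() uses global keyword, so inner() returns global total = 45.
Step 3: evaluate() returns 45 + 95 = 140

The answer is 140.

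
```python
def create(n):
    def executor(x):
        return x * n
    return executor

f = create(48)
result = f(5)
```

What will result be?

Step 1: create(48) creates a closure capturing n = 48.
Step 2: f(5) computes 5 * 48 = 240.
Step 3: result = 240

The answer is 240.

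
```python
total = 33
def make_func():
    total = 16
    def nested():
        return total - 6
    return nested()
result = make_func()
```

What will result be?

Step 1: make_func() shadows global total with total = 16.
Step 2: nested() finds total = 16 in enclosing scope, computes 16 - 6 = 10.
Step 3: result = 10

The answer is 10.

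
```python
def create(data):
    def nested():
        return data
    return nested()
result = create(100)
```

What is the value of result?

Step 1: create(100) binds parameter data = 100.
Step 2: nested() looks up data in enclosing scope and finds the parameter data = 100.
Step 3: result = 100

The answer is 100.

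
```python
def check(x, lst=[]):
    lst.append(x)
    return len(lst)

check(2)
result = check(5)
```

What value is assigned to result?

Step 1: Mutable default list persists between calls.
Step 2: First call: lst = [2], len = 1. Second call: lst = [2, 5], len = 2.
Step 3: result = 2

The answer is 2.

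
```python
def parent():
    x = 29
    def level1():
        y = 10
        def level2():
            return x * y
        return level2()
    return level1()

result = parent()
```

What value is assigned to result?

Step 1: x = 29 in parent. y = 10 in level1.
Step 2: level2() reads x = 29 and y = 10 from enclosing scopes.
Step 3: result = 29 * 10 = 290

The answer is 290.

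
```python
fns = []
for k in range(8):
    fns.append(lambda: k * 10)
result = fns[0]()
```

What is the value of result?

Step 1: All lambdas reference the same variable k (late binding).
Step 2: After the loop, k = 7. Every lambda returns k * 10.
Step 3: fns[0]() = 7 * 10 = 70

The answer is 70.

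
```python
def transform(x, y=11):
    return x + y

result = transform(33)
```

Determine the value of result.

Step 1: transform(33) uses default y = 11.
Step 2: Returns 33 + 11 = 44.
Step 3: result = 44

The answer is 44.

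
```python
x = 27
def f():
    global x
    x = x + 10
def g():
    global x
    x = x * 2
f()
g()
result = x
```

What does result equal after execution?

Step 1: x = 27.
Step 2: f() adds 10: x = 27 + 10 = 37.
Step 3: g() doubles: x = 37 * 2 = 74.
Step 4: result = 74

The answer is 74.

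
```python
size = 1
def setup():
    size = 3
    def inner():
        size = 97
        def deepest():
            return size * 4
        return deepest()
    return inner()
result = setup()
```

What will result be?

Step 1: deepest() looks up size through LEGB: not local, finds size = 97 in enclosing inner().
Step 2: Returns 97 * 4 = 388.
Step 3: result = 388

The answer is 388.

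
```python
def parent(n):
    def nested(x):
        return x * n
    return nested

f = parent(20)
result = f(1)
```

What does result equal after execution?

Step 1: parent(20) creates a closure capturing n = 20.
Step 2: f(1) computes 1 * 20 = 20.
Step 3: result = 20

The answer is 20.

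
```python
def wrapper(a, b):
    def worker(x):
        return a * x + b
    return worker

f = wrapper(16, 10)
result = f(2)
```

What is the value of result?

Step 1: wrapper(16, 10) captures a = 16, b = 10.
Step 2: f(2) computes 16 * 2 + 10 = 42.
Step 3: result = 42

The answer is 42.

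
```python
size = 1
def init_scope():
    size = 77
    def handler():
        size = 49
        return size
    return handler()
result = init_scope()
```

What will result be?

Step 1: Three scopes define size: global (1), init_scope (77), handler (49).
Step 2: handler() has its own local size = 49, which shadows both enclosing and global.
Step 3: result = 49 (local wins in LEGB)

The answer is 49.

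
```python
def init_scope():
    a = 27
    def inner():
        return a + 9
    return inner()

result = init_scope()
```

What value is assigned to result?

Step 1: init_scope() defines a = 27.
Step 2: inner() reads a = 27 from enclosing scope, returns 27 + 9 = 36.
Step 3: result = 36

The answer is 36.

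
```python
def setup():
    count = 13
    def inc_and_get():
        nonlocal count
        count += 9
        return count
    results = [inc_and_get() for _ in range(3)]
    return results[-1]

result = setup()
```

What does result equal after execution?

Step 1: count = 13.
Step 2: Three calls to inc_and_get(), each adding 9.
Step 3: Last value = 13 + 9 * 3 = 40

The answer is 40.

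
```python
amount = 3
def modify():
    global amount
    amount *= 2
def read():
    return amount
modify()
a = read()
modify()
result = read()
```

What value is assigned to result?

Step 1: amount = 3.
Step 2: First modify(): amount = 3 * 2 = 6.
Step 3: Second modify(): amount = 6 * 2 = 12.
Step 4: read() returns 12

The answer is 12.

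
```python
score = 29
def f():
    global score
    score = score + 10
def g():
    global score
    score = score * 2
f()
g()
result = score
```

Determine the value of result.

Step 1: score = 29.
Step 2: f() adds 10: score = 29 + 10 = 39.
Step 3: g() doubles: score = 39 * 2 = 78.
Step 4: result = 78

The answer is 78.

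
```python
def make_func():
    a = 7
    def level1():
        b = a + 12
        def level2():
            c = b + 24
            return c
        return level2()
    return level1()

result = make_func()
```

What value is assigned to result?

Step 1: a = 7. b = a + 12 = 19.
Step 2: c = b + 24 = 19 + 24 = 43.
Step 3: result = 43

The answer is 43.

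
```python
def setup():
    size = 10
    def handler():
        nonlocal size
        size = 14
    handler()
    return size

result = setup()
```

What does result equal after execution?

Step 1: setup() sets size = 10.
Step 2: handler() uses nonlocal to reassign size = 14.
Step 3: result = 14

The answer is 14.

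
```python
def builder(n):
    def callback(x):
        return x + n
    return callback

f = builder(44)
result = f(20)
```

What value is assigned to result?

Step 1: builder(44) creates a closure that captures n = 44.
Step 2: f(20) calls the closure with x = 20, returning 20 + 44 = 64.
Step 3: result = 64

The answer is 64.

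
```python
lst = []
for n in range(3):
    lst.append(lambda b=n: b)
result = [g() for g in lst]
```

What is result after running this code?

Step 1: Default arg b=n captures n at each iteration.
Step 2: Each lambda has its own default: 0, 1, ..., 2.
Step 3: result = [0, 1, 2]

The answer is [0, 1, 2].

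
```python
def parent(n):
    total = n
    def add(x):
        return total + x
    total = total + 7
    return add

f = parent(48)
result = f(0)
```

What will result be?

Step 1: parent(48) sets total = 48, then total = 48 + 7 = 55.
Step 2: Closures capture by reference, so add sees total = 55.
Step 3: f(0) returns 55 + 0 = 55

The answer is 55.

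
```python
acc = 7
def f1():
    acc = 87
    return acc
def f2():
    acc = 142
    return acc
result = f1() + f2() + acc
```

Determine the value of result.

Step 1: Each function shadows global acc with its own local.
Step 2: f1() returns 87, f2() returns 142.
Step 3: Global acc = 7 is unchanged. result = 87 + 142 + 7 = 236

The answer is 236.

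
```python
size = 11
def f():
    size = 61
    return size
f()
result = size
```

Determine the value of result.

Step 1: size = 11 globally.
Step 2: f() creates a LOCAL size = 61 (no global keyword!).
Step 3: The global size is unchanged. result = 11

The answer is 11.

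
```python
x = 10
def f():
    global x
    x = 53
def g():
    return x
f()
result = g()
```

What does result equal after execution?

Step 1: x = 10.
Step 2: f() sets global x = 53.
Step 3: g() reads global x = 53. result = 53

The answer is 53.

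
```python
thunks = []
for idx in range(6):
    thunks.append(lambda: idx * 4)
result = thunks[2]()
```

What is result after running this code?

Step 1: All lambdas reference the same variable idx (late binding).
Step 2: After the loop, idx = 5. Every lambda returns idx * 4.
Step 3: thunks[2]() = 5 * 4 = 20

The answer is 20.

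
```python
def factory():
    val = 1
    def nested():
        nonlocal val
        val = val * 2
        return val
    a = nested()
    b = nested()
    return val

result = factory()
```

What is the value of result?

Step 1: val starts at 1.
Step 2: First nested(): val = 1 * 2 = 2.
Step 3: Second nested(): val = 2 * 2 = 4.
Step 4: result = 4

The answer is 4.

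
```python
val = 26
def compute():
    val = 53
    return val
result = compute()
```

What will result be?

Step 1: Global val = 26.
Step 2: compute() creates local val = 53, shadowing the global.
Step 3: Returns local val = 53. result = 53

The answer is 53.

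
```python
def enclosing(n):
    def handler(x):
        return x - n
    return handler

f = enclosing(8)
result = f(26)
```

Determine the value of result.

Step 1: enclosing(8) creates a closure capturing n = 8.
Step 2: f(26) computes 26 - 8 = 18.
Step 3: result = 18

The answer is 18.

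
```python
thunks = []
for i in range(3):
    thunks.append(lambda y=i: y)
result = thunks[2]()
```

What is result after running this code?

Step 1: Default argument y=i captures i's value at each iteration.
Step 2: thunks[2] captured y = 2 when i was 2.
Step 3: result = 2

The answer is 2.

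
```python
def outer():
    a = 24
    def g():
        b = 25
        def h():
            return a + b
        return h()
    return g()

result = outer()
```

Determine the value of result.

Step 1: outer() defines a = 24. g() defines b = 25.
Step 2: h() accesses both from enclosing scopes: a = 24, b = 25.
Step 3: result = 24 + 25 = 49

The answer is 49.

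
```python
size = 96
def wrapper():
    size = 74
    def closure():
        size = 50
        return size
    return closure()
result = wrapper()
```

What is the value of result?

Step 1: Three scopes define size: global (96), wrapper (74), closure (50).
Step 2: closure() has its own local size = 50, which shadows both enclosing and global.
Step 3: result = 50 (local wins in LEGB)

The answer is 50.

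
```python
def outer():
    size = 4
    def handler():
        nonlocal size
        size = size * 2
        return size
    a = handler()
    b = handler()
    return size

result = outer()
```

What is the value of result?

Step 1: size starts at 4.
Step 2: First handler(): size = 4 * 2 = 8.
Step 3: Second handler(): size = 8 * 2 = 16.
Step 4: result = 16

The answer is 16.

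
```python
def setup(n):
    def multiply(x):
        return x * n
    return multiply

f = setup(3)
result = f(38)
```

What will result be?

Step 1: setup(3) returns multiply closure with n = 3.
Step 2: f(38) computes 38 * 3 = 114.
Step 3: result = 114

The answer is 114.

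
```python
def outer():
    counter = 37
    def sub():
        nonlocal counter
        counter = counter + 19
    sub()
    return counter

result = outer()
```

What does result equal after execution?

Step 1: outer() sets counter = 37.
Step 2: sub() uses nonlocal to modify counter in outer's scope: counter = 37 + 19 = 56.
Step 3: outer() returns the modified counter = 56

The answer is 56.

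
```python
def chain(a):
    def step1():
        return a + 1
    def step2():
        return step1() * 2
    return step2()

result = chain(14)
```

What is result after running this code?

Step 1: chain(14) captures a = 14.
Step 2: step2() calls step1() which returns 14 + 1 = 15.
Step 3: step2() returns 15 * 2 = 30

The answer is 30.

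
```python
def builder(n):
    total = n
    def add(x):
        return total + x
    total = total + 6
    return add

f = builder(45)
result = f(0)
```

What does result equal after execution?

Step 1: builder(45) sets total = 45, then total = 45 + 6 = 51.
Step 2: Closures capture by reference, so add sees total = 51.
Step 3: f(0) returns 51 + 0 = 51

The answer is 51.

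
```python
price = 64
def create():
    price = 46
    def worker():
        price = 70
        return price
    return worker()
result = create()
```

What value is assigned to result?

Step 1: Three scopes define price: global (64), create (46), worker (70).
Step 2: worker() has its own local price = 70, which shadows both enclosing and global.
Step 3: result = 70 (local wins in LEGB)

The answer is 70.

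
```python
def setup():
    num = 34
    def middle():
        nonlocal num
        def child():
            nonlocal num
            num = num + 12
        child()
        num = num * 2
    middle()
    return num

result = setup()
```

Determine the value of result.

Step 1: num = 34.
Step 2: child() adds 12: num = 34 + 12 = 46.
Step 3: middle() doubles: num = 46 * 2 = 92.
Step 4: result = 92

The answer is 92.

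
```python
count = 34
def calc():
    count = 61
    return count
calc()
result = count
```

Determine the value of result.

Step 1: Global count = 34.
Step 2: calc() creates local count = 61 (shadow, not modification).
Step 3: After calc() returns, global count is unchanged. result = 34

The answer is 34.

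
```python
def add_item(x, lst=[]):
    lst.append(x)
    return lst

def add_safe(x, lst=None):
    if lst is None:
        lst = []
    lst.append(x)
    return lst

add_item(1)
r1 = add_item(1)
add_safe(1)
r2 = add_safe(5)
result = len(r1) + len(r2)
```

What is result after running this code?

Step 1: add_item shares mutable default: after 2 calls, lst = [1, 1], len = 2.
Step 2: add_safe creates fresh list each time: r2 = [5], len = 1.
Step 3: result = 2 + 1 = 3

The answer is 3.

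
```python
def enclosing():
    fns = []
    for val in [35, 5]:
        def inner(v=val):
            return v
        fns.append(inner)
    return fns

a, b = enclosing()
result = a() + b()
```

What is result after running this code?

Step 1: Default argument v=val captures val at each iteration.
Step 2: a() returns 35 (captured at first iteration), b() returns 5 (captured at second).
Step 3: result = 35 + 5 = 40

The answer is 40.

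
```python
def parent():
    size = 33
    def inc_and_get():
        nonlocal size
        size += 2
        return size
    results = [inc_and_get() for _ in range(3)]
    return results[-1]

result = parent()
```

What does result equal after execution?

Step 1: size = 33.
Step 2: Three calls to inc_and_get(), each adding 2.
Step 3: Last value = 33 + 2 * 3 = 39

The answer is 39.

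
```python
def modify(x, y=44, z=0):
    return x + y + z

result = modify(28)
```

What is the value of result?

Step 1: modify(28) uses defaults y = 44, z = 0.
Step 2: Returns 28 + 44 + 0 = 72.
Step 3: result = 72

The answer is 72.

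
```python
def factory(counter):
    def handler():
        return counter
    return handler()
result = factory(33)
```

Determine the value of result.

Step 1: factory(33) binds parameter counter = 33.
Step 2: handler() looks up counter in enclosing scope and finds the parameter counter = 33.
Step 3: result = 33

The answer is 33.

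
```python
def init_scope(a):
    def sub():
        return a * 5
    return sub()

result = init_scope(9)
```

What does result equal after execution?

Step 1: init_scope(9) binds parameter a = 9.
Step 2: sub() accesses a = 9 from enclosing scope.
Step 3: result = 9 * 5 = 45

The answer is 45.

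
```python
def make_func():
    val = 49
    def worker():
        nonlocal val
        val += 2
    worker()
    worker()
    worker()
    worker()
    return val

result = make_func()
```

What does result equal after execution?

Step 1: val starts at 49.
Step 2: worker() is called 4 times, each adding 2.
Step 3: val = 49 + 2 * 4 = 57

The answer is 57.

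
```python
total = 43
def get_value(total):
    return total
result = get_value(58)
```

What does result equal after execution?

Step 1: Global total = 43.
Step 2: get_value(58) takes parameter total = 58, which shadows the global.
Step 3: result = 58

The answer is 58.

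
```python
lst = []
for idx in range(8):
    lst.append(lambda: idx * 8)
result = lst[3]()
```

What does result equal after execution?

Step 1: All lambdas reference the same variable idx (late binding).
Step 2: After the loop, idx = 7. Every lambda returns idx * 8.
Step 3: lst[3]() = 7 * 8 = 56

The answer is 56.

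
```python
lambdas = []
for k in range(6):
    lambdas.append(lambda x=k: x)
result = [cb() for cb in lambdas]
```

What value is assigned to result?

Step 1: Default arg x=k captures k at each iteration.
Step 2: Each lambda has its own default: 0, 1, ..., 5.
Step 3: result = [0, 1, 2, 3, 4, 5]

The answer is [0, 1, 2, 3, 4, 5].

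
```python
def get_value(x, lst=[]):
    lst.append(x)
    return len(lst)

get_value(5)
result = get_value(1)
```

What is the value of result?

Step 1: Mutable default list persists between calls.
Step 2: First call: lst = [5], len = 1. Second call: lst = [5, 1], len = 2.
Step 3: result = 2

The answer is 2.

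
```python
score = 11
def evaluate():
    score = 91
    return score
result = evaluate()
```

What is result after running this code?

Step 1: Global score = 11.
Step 2: evaluate() creates local score = 91, shadowing the global.
Step 3: Returns local score = 91. result = 91

The answer is 91.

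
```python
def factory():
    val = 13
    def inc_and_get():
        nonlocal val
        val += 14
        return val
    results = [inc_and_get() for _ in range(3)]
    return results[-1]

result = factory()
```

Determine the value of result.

Step 1: val = 13.
Step 2: Three calls to inc_and_get(), each adding 14.
Step 3: Last value = 13 + 14 * 3 = 55

The answer is 55.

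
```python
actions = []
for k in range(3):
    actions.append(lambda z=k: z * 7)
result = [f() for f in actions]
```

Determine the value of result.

Step 1: Default arg z=k captures k at each iteration.
Step 2: actions[k] has z defaulting to k, returns k * 7.
Step 3: result = [0, 7, 14]

The answer is [0, 7, 14].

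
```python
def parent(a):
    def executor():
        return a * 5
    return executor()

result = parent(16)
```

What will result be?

Step 1: parent(16) binds parameter a = 16.
Step 2: executor() accesses a = 16 from enclosing scope.
Step 3: result = 16 * 5 = 80

The answer is 80.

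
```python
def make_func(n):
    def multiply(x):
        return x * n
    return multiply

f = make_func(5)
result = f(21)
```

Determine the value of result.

Step 1: make_func(5) returns multiply closure with n = 5.
Step 2: f(21) computes 21 * 5 = 105.
Step 3: result = 105

The answer is 105.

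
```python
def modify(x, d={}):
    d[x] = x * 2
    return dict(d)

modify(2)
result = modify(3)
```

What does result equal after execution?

Step 1: Mutable default dict is shared across calls.
Step 2: First call adds 2: 4. Second call adds 3: 6.
Step 3: result = {2: 4, 3: 6}

The answer is {2: 4, 3: 6}.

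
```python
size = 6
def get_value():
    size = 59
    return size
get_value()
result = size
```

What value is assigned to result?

Step 1: size = 6 globally.
Step 2: get_value() creates a LOCAL size = 59 (no global keyword!).
Step 3: The global size is unchanged. result = 6

The answer is 6.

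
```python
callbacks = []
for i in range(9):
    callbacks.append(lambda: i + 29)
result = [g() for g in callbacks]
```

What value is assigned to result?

Step 1: All lambdas capture i by reference. After the loop, i = 8.
Step 2: Each call returns 8 + 29 = 37.
Step 3: result = [37, 37, 37, 37, 37, 37, 37, 37, 37]

The answer is [37, 37, 37, 37, 37, 37, 37, 37, 37].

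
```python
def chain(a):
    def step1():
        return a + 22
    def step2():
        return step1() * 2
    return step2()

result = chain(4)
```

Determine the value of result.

Step 1: chain(4) captures a = 4.
Step 2: step2() calls step1() which returns 4 + 22 = 26.
Step 3: step2() returns 26 * 2 = 52

The answer is 52.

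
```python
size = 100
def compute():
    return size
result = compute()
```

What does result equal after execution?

Step 1: size = 100 is defined in the global scope.
Step 2: compute() looks up size. No local size exists, so Python checks the global scope via LEGB rule and finds size = 100.
Step 3: result = 100

The answer is 100.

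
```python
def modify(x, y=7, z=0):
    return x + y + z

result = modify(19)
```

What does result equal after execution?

Step 1: modify(19) uses defaults y = 7, z = 0.
Step 2: Returns 19 + 7 + 0 = 26.
Step 3: result = 26

The answer is 26.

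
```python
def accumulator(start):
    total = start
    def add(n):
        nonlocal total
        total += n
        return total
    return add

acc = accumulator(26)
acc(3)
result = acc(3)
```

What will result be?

Step 1: accumulator(26) creates closure with total = 26.
Step 2: First acc(3): total = 26 + 3 = 29.
Step 3: Second acc(3): total = 29 + 3 = 32. result = 32

The answer is 32.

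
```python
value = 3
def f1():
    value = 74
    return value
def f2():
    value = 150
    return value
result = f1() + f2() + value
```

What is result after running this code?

Step 1: Each function shadows global value with its own local.
Step 2: f1() returns 74, f2() returns 150.
Step 3: Global value = 3 is unchanged. result = 74 + 150 + 3 = 227

The answer is 227.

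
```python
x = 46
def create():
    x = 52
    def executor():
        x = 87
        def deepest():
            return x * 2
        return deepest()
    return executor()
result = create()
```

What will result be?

Step 1: deepest() looks up x through LEGB: not local, finds x = 87 in enclosing executor().
Step 2: Returns 87 * 2 = 174.
Step 3: result = 174

The answer is 174.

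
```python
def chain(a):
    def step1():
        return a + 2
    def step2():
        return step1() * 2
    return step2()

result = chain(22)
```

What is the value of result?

Step 1: chain(22) captures a = 22.
Step 2: step2() calls step1() which returns 22 + 2 = 24.
Step 3: step2() returns 24 * 2 = 48

The answer is 48.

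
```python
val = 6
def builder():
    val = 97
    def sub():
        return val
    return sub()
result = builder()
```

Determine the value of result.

Step 1: val = 6 globally, but builder() defines val = 97 locally.
Step 2: sub() looks up val. Not in local scope, so checks enclosing scope (builder) and finds val = 97.
Step 3: result = 97

The answer is 97.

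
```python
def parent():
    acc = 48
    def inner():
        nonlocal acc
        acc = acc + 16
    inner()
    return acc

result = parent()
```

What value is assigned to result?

Step 1: parent() sets acc = 48.
Step 2: inner() uses nonlocal to modify acc in parent's scope: acc = 48 + 16 = 64.
Step 3: parent() returns the modified acc = 64

The answer is 64.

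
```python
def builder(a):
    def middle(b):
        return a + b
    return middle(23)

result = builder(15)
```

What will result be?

Step 1: builder(15) passes a = 15.
Step 2: middle(23) has b = 23, reads a = 15 from enclosing.
Step 3: result = 15 + 23 = 38

The answer is 38.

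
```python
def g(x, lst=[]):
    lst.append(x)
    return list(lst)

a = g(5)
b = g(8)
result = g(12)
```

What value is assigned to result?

Step 1: Default list is shared. list() creates copies for return values.
Step 2: Internal list grows: [5] -> [5, 8] -> [5, 8, 12].
Step 3: result = [5, 8, 12]

The answer is [5, 8, 12].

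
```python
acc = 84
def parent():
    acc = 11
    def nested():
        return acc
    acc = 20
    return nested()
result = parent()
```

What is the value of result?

Step 1: parent() sets acc = 11, then later acc = 20.
Step 2: nested() is called after acc is reassigned to 20. Closures capture variables by reference, not by value.
Step 3: result = 20

The answer is 20.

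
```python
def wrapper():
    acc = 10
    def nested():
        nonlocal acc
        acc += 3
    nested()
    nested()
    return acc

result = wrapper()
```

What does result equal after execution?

Step 1: acc starts at 10.
Step 2: nested() is called 2 times, each adding 3.
Step 3: acc = 10 + 3 * 2 = 16

The answer is 16.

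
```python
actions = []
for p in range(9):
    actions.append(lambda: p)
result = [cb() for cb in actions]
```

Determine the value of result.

Step 1: All 9 lambdas share the same variable p.
Step 2: After the loop, p = 8.
Step 3: Each call returns 8. result = [8, 8, 8, 8, 8, 8, 8, 8, 8]

The answer is [8, 8, 8, 8, 8, 8, 8, 8, 8].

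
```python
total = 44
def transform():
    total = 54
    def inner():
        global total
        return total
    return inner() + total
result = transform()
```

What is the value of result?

Step 1: Global total = 44. transform() shadows with local total = 54.
Step 2: inner() uses global keyword, so inner() returns global total = 44.
Step 3: transform() returns 44 + 54 = 98

The answer is 98.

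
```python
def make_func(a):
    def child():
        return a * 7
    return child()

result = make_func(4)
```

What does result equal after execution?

Step 1: make_func(4) binds parameter a = 4.
Step 2: child() accesses a = 4 from enclosing scope.
Step 3: result = 4 * 7 = 28

The answer is 28.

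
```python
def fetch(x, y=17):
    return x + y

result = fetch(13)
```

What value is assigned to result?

Step 1: fetch(13) uses default y = 17.
Step 2: Returns 13 + 17 = 30.
Step 3: result = 30

The answer is 30.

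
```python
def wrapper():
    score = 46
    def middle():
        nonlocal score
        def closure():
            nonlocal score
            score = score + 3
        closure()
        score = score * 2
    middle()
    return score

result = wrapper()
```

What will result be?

Step 1: score = 46.
Step 2: closure() adds 3: score = 46 + 3 = 49.
Step 3: middle() doubles: score = 49 * 2 = 98.
Step 4: result = 98

The answer is 98.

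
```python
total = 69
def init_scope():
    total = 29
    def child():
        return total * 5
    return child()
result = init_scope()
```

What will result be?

Step 1: init_scope() shadows global total with total = 29.
Step 2: child() finds total = 29 in enclosing scope, computes 29 * 5 = 145.
Step 3: result = 145

The answer is 145.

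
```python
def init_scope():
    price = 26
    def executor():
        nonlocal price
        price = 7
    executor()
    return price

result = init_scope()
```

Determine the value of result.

Step 1: init_scope() sets price = 26.
Step 2: executor() uses nonlocal to reassign price = 7.
Step 3: result = 7

The answer is 7.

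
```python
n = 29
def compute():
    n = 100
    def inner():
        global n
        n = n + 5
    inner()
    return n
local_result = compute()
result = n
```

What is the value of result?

Step 1: Global n = 29. compute() creates local n = 100.
Step 2: inner() declares global n and adds 5: global n = 29 + 5 = 34.
Step 3: compute() returns its local n = 100 (unaffected by inner).
Step 4: result = global n = 34

The answer is 34.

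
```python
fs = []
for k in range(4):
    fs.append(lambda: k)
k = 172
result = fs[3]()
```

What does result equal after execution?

Step 1: Lambdas capture the variable k by reference, not by value.
Step 2: After the loop, k is reassigned to 172.
Step 3: fs[3]() looks up the current k = 172. result = 172

The answer is 172.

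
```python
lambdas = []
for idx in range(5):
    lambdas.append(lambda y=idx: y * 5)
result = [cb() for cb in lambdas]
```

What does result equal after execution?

Step 1: Default arg y=idx captures idx at each iteration.
Step 2: lambdas[k] has y defaulting to k, returns k * 5.
Step 3: result = [0, 5, 10, 15, 20]

The answer is [0, 5, 10, 15, 20].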